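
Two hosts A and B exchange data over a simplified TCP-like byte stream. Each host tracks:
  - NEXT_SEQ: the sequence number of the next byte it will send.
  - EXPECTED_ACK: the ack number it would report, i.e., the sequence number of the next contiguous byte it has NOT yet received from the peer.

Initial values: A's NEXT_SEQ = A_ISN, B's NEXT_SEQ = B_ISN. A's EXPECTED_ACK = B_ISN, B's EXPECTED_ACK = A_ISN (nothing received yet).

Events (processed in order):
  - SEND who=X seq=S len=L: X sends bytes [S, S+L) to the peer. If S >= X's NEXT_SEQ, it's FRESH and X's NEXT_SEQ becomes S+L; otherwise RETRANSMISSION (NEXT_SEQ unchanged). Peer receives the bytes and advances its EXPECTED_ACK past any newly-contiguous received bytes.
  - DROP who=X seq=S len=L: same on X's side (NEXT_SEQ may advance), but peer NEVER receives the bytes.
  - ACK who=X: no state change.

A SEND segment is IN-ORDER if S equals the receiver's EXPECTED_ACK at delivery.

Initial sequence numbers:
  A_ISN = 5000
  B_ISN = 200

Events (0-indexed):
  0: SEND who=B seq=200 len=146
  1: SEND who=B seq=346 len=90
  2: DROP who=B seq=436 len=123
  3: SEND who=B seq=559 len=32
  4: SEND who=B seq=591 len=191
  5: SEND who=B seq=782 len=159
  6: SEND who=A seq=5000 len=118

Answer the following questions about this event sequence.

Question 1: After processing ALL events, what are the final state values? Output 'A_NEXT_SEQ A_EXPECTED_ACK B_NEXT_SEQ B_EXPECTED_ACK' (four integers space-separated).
Answer: 5118 436 941 5118

Derivation:
After event 0: A_seq=5000 A_ack=346 B_seq=346 B_ack=5000
After event 1: A_seq=5000 A_ack=436 B_seq=436 B_ack=5000
After event 2: A_seq=5000 A_ack=436 B_seq=559 B_ack=5000
After event 3: A_seq=5000 A_ack=436 B_seq=591 B_ack=5000
After event 4: A_seq=5000 A_ack=436 B_seq=782 B_ack=5000
After event 5: A_seq=5000 A_ack=436 B_seq=941 B_ack=5000
After event 6: A_seq=5118 A_ack=436 B_seq=941 B_ack=5118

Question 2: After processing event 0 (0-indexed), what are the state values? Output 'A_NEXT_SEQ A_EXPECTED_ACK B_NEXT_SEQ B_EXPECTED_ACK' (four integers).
After event 0: A_seq=5000 A_ack=346 B_seq=346 B_ack=5000

5000 346 346 5000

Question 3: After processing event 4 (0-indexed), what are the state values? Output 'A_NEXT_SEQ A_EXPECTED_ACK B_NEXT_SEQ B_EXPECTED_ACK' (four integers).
After event 0: A_seq=5000 A_ack=346 B_seq=346 B_ack=5000
After event 1: A_seq=5000 A_ack=436 B_seq=436 B_ack=5000
After event 2: A_seq=5000 A_ack=436 B_seq=559 B_ack=5000
After event 3: A_seq=5000 A_ack=436 B_seq=591 B_ack=5000
After event 4: A_seq=5000 A_ack=436 B_seq=782 B_ack=5000

5000 436 782 5000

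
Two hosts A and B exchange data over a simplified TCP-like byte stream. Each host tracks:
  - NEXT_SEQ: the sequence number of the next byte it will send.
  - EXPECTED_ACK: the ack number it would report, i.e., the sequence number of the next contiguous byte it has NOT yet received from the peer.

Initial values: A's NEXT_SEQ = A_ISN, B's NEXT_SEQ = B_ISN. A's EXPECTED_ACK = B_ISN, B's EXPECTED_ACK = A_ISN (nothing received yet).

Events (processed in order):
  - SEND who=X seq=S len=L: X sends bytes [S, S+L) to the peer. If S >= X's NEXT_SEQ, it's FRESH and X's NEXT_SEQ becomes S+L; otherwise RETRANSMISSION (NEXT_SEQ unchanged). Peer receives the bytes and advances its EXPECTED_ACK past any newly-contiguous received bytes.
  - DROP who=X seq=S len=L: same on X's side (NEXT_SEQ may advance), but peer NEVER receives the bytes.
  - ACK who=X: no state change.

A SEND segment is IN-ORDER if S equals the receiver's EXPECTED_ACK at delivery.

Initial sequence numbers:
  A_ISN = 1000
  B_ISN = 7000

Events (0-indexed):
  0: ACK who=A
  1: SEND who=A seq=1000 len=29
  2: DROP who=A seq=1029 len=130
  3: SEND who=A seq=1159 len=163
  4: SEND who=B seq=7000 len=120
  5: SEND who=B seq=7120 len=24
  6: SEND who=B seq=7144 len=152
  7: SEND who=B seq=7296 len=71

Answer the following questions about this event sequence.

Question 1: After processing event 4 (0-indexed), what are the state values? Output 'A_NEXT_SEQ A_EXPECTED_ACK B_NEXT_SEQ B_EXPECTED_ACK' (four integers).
After event 0: A_seq=1000 A_ack=7000 B_seq=7000 B_ack=1000
After event 1: A_seq=1029 A_ack=7000 B_seq=7000 B_ack=1029
After event 2: A_seq=1159 A_ack=7000 B_seq=7000 B_ack=1029
After event 3: A_seq=1322 A_ack=7000 B_seq=7000 B_ack=1029
After event 4: A_seq=1322 A_ack=7120 B_seq=7120 B_ack=1029

1322 7120 7120 1029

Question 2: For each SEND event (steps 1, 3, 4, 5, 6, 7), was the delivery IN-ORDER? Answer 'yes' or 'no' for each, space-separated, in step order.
Step 1: SEND seq=1000 -> in-order
Step 3: SEND seq=1159 -> out-of-order
Step 4: SEND seq=7000 -> in-order
Step 5: SEND seq=7120 -> in-order
Step 6: SEND seq=7144 -> in-order
Step 7: SEND seq=7296 -> in-order

Answer: yes no yes yes yes yes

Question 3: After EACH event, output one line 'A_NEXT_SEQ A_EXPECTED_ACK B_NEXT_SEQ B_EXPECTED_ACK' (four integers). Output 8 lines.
1000 7000 7000 1000
1029 7000 7000 1029
1159 7000 7000 1029
1322 7000 7000 1029
1322 7120 7120 1029
1322 7144 7144 1029
1322 7296 7296 1029
1322 7367 7367 1029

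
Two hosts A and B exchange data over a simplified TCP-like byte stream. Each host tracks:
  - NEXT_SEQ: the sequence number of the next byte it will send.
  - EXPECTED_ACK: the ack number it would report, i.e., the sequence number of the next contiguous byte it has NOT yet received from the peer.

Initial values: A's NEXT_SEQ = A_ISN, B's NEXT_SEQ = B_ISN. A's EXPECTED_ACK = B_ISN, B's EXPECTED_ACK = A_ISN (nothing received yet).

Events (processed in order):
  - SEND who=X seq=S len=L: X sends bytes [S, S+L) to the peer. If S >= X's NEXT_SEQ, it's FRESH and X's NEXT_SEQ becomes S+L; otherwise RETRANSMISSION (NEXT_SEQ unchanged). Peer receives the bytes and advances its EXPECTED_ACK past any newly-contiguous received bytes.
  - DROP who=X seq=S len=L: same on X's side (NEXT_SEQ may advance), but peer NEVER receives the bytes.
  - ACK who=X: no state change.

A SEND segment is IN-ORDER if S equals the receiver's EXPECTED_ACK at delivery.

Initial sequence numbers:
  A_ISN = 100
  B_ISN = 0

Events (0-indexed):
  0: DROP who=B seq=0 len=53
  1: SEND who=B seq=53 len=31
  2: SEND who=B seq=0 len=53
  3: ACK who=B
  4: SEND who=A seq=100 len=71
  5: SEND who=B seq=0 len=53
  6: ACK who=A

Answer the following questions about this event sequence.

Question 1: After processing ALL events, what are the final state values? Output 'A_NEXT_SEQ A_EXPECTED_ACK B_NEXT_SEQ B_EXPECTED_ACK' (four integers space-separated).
After event 0: A_seq=100 A_ack=0 B_seq=53 B_ack=100
After event 1: A_seq=100 A_ack=0 B_seq=84 B_ack=100
After event 2: A_seq=100 A_ack=84 B_seq=84 B_ack=100
After event 3: A_seq=100 A_ack=84 B_seq=84 B_ack=100
After event 4: A_seq=171 A_ack=84 B_seq=84 B_ack=171
After event 5: A_seq=171 A_ack=84 B_seq=84 B_ack=171
After event 6: A_seq=171 A_ack=84 B_seq=84 B_ack=171

Answer: 171 84 84 171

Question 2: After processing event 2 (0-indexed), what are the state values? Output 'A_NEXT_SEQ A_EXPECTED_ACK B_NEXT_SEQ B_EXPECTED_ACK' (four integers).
After event 0: A_seq=100 A_ack=0 B_seq=53 B_ack=100
After event 1: A_seq=100 A_ack=0 B_seq=84 B_ack=100
After event 2: A_seq=100 A_ack=84 B_seq=84 B_ack=100

100 84 84 100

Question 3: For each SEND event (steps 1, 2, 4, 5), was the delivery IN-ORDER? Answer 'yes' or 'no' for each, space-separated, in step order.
Step 1: SEND seq=53 -> out-of-order
Step 2: SEND seq=0 -> in-order
Step 4: SEND seq=100 -> in-order
Step 5: SEND seq=0 -> out-of-order

Answer: no yes yes no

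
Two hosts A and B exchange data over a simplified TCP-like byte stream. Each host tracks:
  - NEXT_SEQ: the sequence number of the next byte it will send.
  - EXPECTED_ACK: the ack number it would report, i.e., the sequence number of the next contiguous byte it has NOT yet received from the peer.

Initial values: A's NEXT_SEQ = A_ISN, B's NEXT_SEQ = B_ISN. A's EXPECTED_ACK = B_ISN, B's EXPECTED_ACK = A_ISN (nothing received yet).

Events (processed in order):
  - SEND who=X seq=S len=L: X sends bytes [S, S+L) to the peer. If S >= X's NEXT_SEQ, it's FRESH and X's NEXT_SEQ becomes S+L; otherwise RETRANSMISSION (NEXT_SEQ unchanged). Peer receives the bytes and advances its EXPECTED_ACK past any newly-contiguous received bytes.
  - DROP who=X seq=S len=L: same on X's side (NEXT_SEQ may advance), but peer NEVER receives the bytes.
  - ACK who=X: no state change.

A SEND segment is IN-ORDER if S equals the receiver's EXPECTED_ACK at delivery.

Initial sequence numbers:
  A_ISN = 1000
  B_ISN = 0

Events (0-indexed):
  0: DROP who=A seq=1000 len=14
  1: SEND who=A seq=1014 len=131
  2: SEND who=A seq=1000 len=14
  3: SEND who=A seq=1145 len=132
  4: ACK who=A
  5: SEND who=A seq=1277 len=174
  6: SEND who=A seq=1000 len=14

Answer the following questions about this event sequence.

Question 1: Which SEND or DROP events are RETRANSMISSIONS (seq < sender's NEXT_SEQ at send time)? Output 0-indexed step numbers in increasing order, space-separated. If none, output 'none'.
Step 0: DROP seq=1000 -> fresh
Step 1: SEND seq=1014 -> fresh
Step 2: SEND seq=1000 -> retransmit
Step 3: SEND seq=1145 -> fresh
Step 5: SEND seq=1277 -> fresh
Step 6: SEND seq=1000 -> retransmit

Answer: 2 6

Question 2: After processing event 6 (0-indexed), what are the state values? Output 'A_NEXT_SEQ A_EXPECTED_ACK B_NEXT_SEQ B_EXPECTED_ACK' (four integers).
After event 0: A_seq=1014 A_ack=0 B_seq=0 B_ack=1000
After event 1: A_seq=1145 A_ack=0 B_seq=0 B_ack=1000
After event 2: A_seq=1145 A_ack=0 B_seq=0 B_ack=1145
After event 3: A_seq=1277 A_ack=0 B_seq=0 B_ack=1277
After event 4: A_seq=1277 A_ack=0 B_seq=0 B_ack=1277
After event 5: A_seq=1451 A_ack=0 B_seq=0 B_ack=1451
After event 6: A_seq=1451 A_ack=0 B_seq=0 B_ack=1451

1451 0 0 1451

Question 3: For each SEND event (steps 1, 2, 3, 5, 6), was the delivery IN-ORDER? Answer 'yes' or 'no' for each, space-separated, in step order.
Step 1: SEND seq=1014 -> out-of-order
Step 2: SEND seq=1000 -> in-order
Step 3: SEND seq=1145 -> in-order
Step 5: SEND seq=1277 -> in-order
Step 6: SEND seq=1000 -> out-of-order

Answer: no yes yes yes no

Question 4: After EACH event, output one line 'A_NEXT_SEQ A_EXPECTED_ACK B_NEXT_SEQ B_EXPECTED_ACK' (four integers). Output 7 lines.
1014 0 0 1000
1145 0 0 1000
1145 0 0 1145
1277 0 0 1277
1277 0 0 1277
1451 0 0 1451
1451 0 0 1451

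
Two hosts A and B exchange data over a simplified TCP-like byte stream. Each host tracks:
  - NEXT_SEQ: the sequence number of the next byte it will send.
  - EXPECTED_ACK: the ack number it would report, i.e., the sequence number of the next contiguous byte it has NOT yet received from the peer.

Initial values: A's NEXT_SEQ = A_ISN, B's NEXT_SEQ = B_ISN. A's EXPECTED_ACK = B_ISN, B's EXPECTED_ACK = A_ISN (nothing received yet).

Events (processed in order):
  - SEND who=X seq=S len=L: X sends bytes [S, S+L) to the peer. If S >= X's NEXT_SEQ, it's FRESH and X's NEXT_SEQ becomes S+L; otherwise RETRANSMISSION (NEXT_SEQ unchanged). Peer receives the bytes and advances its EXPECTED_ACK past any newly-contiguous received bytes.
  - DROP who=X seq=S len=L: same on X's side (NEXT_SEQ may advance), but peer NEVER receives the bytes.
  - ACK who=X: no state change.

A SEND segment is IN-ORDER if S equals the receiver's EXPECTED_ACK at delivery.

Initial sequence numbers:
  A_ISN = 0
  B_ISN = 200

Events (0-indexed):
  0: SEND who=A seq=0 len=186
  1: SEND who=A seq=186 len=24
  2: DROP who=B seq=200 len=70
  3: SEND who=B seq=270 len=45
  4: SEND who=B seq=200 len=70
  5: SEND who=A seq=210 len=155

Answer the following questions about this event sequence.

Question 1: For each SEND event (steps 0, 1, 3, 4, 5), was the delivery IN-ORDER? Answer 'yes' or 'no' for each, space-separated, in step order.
Step 0: SEND seq=0 -> in-order
Step 1: SEND seq=186 -> in-order
Step 3: SEND seq=270 -> out-of-order
Step 4: SEND seq=200 -> in-order
Step 5: SEND seq=210 -> in-order

Answer: yes yes no yes yes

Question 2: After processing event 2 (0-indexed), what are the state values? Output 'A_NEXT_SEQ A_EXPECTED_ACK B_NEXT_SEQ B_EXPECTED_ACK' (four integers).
After event 0: A_seq=186 A_ack=200 B_seq=200 B_ack=186
After event 1: A_seq=210 A_ack=200 B_seq=200 B_ack=210
After event 2: A_seq=210 A_ack=200 B_seq=270 B_ack=210

210 200 270 210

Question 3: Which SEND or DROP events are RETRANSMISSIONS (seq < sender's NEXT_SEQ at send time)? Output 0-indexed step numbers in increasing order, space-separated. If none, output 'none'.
Step 0: SEND seq=0 -> fresh
Step 1: SEND seq=186 -> fresh
Step 2: DROP seq=200 -> fresh
Step 3: SEND seq=270 -> fresh
Step 4: SEND seq=200 -> retransmit
Step 5: SEND seq=210 -> fresh

Answer: 4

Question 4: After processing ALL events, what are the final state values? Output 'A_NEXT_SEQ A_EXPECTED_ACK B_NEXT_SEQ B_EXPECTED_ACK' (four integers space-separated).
Answer: 365 315 315 365

Derivation:
After event 0: A_seq=186 A_ack=200 B_seq=200 B_ack=186
After event 1: A_seq=210 A_ack=200 B_seq=200 B_ack=210
After event 2: A_seq=210 A_ack=200 B_seq=270 B_ack=210
After event 3: A_seq=210 A_ack=200 B_seq=315 B_ack=210
After event 4: A_seq=210 A_ack=315 B_seq=315 B_ack=210
After event 5: A_seq=365 A_ack=315 B_seq=315 B_ack=365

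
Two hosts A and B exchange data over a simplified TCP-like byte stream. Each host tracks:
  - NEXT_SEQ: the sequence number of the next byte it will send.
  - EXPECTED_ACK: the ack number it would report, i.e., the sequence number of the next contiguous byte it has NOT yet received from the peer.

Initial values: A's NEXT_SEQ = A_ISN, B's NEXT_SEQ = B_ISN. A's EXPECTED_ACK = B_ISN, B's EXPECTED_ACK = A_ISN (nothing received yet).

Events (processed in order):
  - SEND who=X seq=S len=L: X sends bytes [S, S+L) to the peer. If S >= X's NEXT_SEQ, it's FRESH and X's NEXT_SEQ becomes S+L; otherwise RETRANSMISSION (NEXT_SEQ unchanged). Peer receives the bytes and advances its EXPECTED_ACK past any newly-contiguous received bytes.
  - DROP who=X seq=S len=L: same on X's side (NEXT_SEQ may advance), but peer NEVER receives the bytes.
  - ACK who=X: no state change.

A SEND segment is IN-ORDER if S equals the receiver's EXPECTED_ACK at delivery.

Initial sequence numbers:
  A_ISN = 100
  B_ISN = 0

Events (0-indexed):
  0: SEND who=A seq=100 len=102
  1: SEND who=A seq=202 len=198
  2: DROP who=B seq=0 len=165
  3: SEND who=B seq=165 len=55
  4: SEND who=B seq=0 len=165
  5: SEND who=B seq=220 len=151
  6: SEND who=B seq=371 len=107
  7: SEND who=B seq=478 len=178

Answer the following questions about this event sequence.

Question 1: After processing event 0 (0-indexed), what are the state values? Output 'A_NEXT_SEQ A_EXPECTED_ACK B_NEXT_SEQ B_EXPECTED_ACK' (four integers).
After event 0: A_seq=202 A_ack=0 B_seq=0 B_ack=202

202 0 0 202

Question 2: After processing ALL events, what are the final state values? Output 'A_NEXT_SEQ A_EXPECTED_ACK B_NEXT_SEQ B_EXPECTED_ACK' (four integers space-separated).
After event 0: A_seq=202 A_ack=0 B_seq=0 B_ack=202
After event 1: A_seq=400 A_ack=0 B_seq=0 B_ack=400
After event 2: A_seq=400 A_ack=0 B_seq=165 B_ack=400
After event 3: A_seq=400 A_ack=0 B_seq=220 B_ack=400
After event 4: A_seq=400 A_ack=220 B_seq=220 B_ack=400
After event 5: A_seq=400 A_ack=371 B_seq=371 B_ack=400
After event 6: A_seq=400 A_ack=478 B_seq=478 B_ack=400
After event 7: A_seq=400 A_ack=656 B_seq=656 B_ack=400

Answer: 400 656 656 400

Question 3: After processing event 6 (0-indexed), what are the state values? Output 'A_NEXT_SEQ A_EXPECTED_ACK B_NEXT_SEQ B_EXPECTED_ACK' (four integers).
After event 0: A_seq=202 A_ack=0 B_seq=0 B_ack=202
After event 1: A_seq=400 A_ack=0 B_seq=0 B_ack=400
After event 2: A_seq=400 A_ack=0 B_seq=165 B_ack=400
After event 3: A_seq=400 A_ack=0 B_seq=220 B_ack=400
After event 4: A_seq=400 A_ack=220 B_seq=220 B_ack=400
After event 5: A_seq=400 A_ack=371 B_seq=371 B_ack=400
After event 6: A_seq=400 A_ack=478 B_seq=478 B_ack=400

400 478 478 400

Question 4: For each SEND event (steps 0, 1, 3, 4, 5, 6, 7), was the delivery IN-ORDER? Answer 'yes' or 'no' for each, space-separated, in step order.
Answer: yes yes no yes yes yes yes

Derivation:
Step 0: SEND seq=100 -> in-order
Step 1: SEND seq=202 -> in-order
Step 3: SEND seq=165 -> out-of-order
Step 4: SEND seq=0 -> in-order
Step 5: SEND seq=220 -> in-order
Step 6: SEND seq=371 -> in-order
Step 7: SEND seq=478 -> in-order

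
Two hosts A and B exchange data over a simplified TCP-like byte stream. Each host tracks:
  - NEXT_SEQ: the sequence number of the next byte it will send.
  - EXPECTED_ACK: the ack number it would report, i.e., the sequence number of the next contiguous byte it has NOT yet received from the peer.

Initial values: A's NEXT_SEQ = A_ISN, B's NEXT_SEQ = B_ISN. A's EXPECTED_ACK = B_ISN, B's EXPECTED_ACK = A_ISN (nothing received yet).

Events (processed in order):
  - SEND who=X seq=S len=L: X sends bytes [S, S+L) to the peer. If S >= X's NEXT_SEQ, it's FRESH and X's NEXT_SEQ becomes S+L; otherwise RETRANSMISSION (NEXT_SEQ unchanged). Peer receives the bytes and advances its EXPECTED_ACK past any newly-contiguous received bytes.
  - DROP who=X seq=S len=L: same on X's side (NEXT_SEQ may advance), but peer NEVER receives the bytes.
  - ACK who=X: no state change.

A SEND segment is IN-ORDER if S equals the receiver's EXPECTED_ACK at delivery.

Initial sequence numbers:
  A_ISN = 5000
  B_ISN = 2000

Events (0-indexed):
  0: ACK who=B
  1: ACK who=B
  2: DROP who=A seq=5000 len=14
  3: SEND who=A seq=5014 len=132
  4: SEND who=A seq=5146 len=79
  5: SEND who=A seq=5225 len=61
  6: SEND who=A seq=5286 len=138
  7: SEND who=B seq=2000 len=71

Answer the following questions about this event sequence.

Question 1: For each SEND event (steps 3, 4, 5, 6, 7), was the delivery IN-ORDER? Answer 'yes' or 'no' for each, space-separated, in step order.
Answer: no no no no yes

Derivation:
Step 3: SEND seq=5014 -> out-of-order
Step 4: SEND seq=5146 -> out-of-order
Step 5: SEND seq=5225 -> out-of-order
Step 6: SEND seq=5286 -> out-of-order
Step 7: SEND seq=2000 -> in-order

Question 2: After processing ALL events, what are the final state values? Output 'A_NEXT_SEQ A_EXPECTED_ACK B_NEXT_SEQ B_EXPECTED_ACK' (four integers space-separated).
Answer: 5424 2071 2071 5000

Derivation:
After event 0: A_seq=5000 A_ack=2000 B_seq=2000 B_ack=5000
After event 1: A_seq=5000 A_ack=2000 B_seq=2000 B_ack=5000
After event 2: A_seq=5014 A_ack=2000 B_seq=2000 B_ack=5000
After event 3: A_seq=5146 A_ack=2000 B_seq=2000 B_ack=5000
After event 4: A_seq=5225 A_ack=2000 B_seq=2000 B_ack=5000
After event 5: A_seq=5286 A_ack=2000 B_seq=2000 B_ack=5000
After event 6: A_seq=5424 A_ack=2000 B_seq=2000 B_ack=5000
After event 7: A_seq=5424 A_ack=2071 B_seq=2071 B_ack=5000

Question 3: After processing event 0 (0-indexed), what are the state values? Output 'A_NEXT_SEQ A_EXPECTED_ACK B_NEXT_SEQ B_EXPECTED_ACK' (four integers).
After event 0: A_seq=5000 A_ack=2000 B_seq=2000 B_ack=5000

5000 2000 2000 5000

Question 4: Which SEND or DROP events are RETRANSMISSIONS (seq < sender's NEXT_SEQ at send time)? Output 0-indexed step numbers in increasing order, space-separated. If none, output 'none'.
Answer: none

Derivation:
Step 2: DROP seq=5000 -> fresh
Step 3: SEND seq=5014 -> fresh
Step 4: SEND seq=5146 -> fresh
Step 5: SEND seq=5225 -> fresh
Step 6: SEND seq=5286 -> fresh
Step 7: SEND seq=2000 -> fresh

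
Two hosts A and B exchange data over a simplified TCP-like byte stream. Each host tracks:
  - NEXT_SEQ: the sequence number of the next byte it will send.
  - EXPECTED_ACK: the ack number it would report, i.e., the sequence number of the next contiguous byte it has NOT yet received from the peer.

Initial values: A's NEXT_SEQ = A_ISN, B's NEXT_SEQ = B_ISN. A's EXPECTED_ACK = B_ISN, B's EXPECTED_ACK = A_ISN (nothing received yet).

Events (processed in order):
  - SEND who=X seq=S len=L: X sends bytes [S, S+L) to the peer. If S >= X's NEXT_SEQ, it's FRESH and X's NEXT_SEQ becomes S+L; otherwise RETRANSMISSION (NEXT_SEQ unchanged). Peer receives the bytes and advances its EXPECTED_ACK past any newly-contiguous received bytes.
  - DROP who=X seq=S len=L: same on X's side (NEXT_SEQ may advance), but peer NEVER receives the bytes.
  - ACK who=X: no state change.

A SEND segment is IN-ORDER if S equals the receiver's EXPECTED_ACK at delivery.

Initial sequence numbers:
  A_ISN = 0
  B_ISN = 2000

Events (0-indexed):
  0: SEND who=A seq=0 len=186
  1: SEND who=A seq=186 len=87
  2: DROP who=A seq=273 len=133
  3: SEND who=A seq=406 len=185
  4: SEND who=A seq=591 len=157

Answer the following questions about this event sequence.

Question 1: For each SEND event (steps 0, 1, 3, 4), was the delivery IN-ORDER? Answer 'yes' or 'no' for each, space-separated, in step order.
Answer: yes yes no no

Derivation:
Step 0: SEND seq=0 -> in-order
Step 1: SEND seq=186 -> in-order
Step 3: SEND seq=406 -> out-of-order
Step 4: SEND seq=591 -> out-of-order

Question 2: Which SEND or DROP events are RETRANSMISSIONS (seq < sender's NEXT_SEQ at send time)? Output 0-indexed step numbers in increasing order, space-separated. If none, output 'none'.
Answer: none

Derivation:
Step 0: SEND seq=0 -> fresh
Step 1: SEND seq=186 -> fresh
Step 2: DROP seq=273 -> fresh
Step 3: SEND seq=406 -> fresh
Step 4: SEND seq=591 -> fresh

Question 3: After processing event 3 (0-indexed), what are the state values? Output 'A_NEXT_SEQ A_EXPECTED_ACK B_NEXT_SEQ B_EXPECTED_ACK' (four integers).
After event 0: A_seq=186 A_ack=2000 B_seq=2000 B_ack=186
After event 1: A_seq=273 A_ack=2000 B_seq=2000 B_ack=273
After event 2: A_seq=406 A_ack=2000 B_seq=2000 B_ack=273
After event 3: A_seq=591 A_ack=2000 B_seq=2000 B_ack=273

591 2000 2000 273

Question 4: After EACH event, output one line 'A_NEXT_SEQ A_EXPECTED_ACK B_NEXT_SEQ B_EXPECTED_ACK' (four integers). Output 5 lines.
186 2000 2000 186
273 2000 2000 273
406 2000 2000 273
591 2000 2000 273
748 2000 2000 273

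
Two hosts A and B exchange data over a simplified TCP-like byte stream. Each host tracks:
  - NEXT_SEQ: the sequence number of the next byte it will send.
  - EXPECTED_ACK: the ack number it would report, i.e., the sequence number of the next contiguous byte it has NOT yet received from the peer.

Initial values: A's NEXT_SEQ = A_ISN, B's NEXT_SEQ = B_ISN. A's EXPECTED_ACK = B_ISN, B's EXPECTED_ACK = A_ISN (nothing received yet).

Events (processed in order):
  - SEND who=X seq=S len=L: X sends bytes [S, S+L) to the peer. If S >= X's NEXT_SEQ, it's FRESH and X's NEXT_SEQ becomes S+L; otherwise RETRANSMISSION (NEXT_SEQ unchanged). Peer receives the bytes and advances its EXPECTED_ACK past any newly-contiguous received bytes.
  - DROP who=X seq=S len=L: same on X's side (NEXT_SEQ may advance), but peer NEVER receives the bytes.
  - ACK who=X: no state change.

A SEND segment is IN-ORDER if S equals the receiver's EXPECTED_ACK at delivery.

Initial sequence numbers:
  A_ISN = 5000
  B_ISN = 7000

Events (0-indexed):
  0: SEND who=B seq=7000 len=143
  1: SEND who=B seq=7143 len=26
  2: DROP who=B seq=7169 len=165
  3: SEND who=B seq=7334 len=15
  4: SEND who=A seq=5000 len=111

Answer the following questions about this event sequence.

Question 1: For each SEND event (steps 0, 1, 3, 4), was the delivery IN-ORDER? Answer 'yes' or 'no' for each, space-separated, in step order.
Step 0: SEND seq=7000 -> in-order
Step 1: SEND seq=7143 -> in-order
Step 3: SEND seq=7334 -> out-of-order
Step 4: SEND seq=5000 -> in-order

Answer: yes yes no yes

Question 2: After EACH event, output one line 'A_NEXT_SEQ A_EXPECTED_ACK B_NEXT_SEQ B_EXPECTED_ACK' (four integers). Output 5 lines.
5000 7143 7143 5000
5000 7169 7169 5000
5000 7169 7334 5000
5000 7169 7349 5000
5111 7169 7349 5111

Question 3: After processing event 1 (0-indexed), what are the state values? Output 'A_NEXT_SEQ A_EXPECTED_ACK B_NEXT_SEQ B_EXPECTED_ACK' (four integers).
After event 0: A_seq=5000 A_ack=7143 B_seq=7143 B_ack=5000
After event 1: A_seq=5000 A_ack=7169 B_seq=7169 B_ack=5000

5000 7169 7169 5000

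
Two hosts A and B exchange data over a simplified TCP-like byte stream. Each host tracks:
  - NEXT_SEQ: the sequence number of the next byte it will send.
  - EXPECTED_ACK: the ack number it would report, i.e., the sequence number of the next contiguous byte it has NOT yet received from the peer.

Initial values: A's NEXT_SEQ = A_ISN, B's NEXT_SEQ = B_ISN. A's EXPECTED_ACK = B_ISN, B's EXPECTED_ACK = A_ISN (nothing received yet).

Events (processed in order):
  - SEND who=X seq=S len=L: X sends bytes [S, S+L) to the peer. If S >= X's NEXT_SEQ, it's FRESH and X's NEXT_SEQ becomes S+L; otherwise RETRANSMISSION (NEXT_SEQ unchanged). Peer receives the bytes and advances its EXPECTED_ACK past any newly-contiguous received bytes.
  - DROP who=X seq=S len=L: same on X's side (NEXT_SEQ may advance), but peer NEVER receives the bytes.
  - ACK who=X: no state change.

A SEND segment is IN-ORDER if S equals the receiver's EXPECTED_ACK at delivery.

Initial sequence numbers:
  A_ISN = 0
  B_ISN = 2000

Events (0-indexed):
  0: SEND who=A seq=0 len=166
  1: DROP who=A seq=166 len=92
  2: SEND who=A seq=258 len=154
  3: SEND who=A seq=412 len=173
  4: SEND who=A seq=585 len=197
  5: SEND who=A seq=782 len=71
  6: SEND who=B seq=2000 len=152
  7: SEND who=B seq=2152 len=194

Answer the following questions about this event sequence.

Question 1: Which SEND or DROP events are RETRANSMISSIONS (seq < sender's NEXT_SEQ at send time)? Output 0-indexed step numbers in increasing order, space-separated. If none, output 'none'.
Step 0: SEND seq=0 -> fresh
Step 1: DROP seq=166 -> fresh
Step 2: SEND seq=258 -> fresh
Step 3: SEND seq=412 -> fresh
Step 4: SEND seq=585 -> fresh
Step 5: SEND seq=782 -> fresh
Step 6: SEND seq=2000 -> fresh
Step 7: SEND seq=2152 -> fresh

Answer: none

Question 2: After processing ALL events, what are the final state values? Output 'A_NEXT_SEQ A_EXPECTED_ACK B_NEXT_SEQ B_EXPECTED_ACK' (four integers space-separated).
Answer: 853 2346 2346 166

Derivation:
After event 0: A_seq=166 A_ack=2000 B_seq=2000 B_ack=166
After event 1: A_seq=258 A_ack=2000 B_seq=2000 B_ack=166
After event 2: A_seq=412 A_ack=2000 B_seq=2000 B_ack=166
After event 3: A_seq=585 A_ack=2000 B_seq=2000 B_ack=166
After event 4: A_seq=782 A_ack=2000 B_seq=2000 B_ack=166
After event 5: A_seq=853 A_ack=2000 B_seq=2000 B_ack=166
After event 6: A_seq=853 A_ack=2152 B_seq=2152 B_ack=166
After event 7: A_seq=853 A_ack=2346 B_seq=2346 B_ack=166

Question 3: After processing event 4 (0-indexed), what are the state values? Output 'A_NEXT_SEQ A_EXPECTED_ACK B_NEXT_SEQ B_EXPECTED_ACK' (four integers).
After event 0: A_seq=166 A_ack=2000 B_seq=2000 B_ack=166
After event 1: A_seq=258 A_ack=2000 B_seq=2000 B_ack=166
After event 2: A_seq=412 A_ack=2000 B_seq=2000 B_ack=166
After event 3: A_seq=585 A_ack=2000 B_seq=2000 B_ack=166
After event 4: A_seq=782 A_ack=2000 B_seq=2000 B_ack=166

782 2000 2000 166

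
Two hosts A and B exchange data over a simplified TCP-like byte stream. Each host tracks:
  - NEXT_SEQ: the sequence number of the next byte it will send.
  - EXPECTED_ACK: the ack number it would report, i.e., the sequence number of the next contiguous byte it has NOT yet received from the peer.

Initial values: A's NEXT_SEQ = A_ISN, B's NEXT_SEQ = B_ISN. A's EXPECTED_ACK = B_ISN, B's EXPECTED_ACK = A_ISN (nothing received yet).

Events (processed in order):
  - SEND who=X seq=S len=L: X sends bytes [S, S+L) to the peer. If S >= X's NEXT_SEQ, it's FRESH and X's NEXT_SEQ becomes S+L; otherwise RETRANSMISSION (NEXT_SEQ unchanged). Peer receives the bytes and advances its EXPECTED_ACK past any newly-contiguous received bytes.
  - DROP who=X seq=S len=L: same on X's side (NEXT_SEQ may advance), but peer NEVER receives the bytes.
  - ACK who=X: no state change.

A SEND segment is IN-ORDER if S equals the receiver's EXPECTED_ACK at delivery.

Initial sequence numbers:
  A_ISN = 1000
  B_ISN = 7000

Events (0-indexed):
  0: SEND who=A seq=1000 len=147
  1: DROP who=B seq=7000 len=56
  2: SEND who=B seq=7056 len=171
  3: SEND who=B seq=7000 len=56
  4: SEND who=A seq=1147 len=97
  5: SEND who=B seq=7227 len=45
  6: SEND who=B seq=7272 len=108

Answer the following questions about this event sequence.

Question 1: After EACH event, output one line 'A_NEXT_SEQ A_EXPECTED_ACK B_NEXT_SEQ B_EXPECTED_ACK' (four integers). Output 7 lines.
1147 7000 7000 1147
1147 7000 7056 1147
1147 7000 7227 1147
1147 7227 7227 1147
1244 7227 7227 1244
1244 7272 7272 1244
1244 7380 7380 1244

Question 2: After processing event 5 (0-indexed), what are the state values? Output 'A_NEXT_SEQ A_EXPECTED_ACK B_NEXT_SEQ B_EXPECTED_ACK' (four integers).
After event 0: A_seq=1147 A_ack=7000 B_seq=7000 B_ack=1147
After event 1: A_seq=1147 A_ack=7000 B_seq=7056 B_ack=1147
After event 2: A_seq=1147 A_ack=7000 B_seq=7227 B_ack=1147
After event 3: A_seq=1147 A_ack=7227 B_seq=7227 B_ack=1147
After event 4: A_seq=1244 A_ack=7227 B_seq=7227 B_ack=1244
After event 5: A_seq=1244 A_ack=7272 B_seq=7272 B_ack=1244

1244 7272 7272 1244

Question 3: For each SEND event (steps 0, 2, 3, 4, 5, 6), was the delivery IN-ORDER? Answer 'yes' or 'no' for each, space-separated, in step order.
Answer: yes no yes yes yes yes

Derivation:
Step 0: SEND seq=1000 -> in-order
Step 2: SEND seq=7056 -> out-of-order
Step 3: SEND seq=7000 -> in-order
Step 4: SEND seq=1147 -> in-order
Step 5: SEND seq=7227 -> in-order
Step 6: SEND seq=7272 -> in-order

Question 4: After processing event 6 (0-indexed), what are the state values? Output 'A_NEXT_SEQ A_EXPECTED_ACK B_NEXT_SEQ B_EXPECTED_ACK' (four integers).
After event 0: A_seq=1147 A_ack=7000 B_seq=7000 B_ack=1147
After event 1: A_seq=1147 A_ack=7000 B_seq=7056 B_ack=1147
After event 2: A_seq=1147 A_ack=7000 B_seq=7227 B_ack=1147
After event 3: A_seq=1147 A_ack=7227 B_seq=7227 B_ack=1147
After event 4: A_seq=1244 A_ack=7227 B_seq=7227 B_ack=1244
After event 5: A_seq=1244 A_ack=7272 B_seq=7272 B_ack=1244
After event 6: A_seq=1244 A_ack=7380 B_seq=7380 B_ack=1244

1244 7380 7380 1244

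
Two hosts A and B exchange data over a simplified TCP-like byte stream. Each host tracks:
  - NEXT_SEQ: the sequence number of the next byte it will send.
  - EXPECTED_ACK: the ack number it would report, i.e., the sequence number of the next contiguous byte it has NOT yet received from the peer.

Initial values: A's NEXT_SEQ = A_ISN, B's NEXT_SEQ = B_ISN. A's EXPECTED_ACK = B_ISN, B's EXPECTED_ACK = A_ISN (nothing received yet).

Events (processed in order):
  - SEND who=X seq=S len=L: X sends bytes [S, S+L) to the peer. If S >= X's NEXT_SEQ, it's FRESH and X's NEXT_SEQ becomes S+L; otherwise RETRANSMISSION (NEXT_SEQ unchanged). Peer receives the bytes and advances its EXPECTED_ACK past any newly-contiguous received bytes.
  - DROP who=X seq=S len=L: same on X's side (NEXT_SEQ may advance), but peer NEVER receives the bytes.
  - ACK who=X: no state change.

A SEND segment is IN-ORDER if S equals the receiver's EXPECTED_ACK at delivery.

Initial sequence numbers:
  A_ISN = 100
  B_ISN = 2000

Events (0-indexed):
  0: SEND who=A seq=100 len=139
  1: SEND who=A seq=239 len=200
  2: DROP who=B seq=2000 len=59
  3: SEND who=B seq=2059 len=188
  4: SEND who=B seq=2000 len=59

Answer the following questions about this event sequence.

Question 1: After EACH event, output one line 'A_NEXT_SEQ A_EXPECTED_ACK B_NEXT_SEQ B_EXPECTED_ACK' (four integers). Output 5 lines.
239 2000 2000 239
439 2000 2000 439
439 2000 2059 439
439 2000 2247 439
439 2247 2247 439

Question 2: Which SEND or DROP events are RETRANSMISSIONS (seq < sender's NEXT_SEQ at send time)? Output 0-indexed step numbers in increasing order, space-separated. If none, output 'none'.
Answer: 4

Derivation:
Step 0: SEND seq=100 -> fresh
Step 1: SEND seq=239 -> fresh
Step 2: DROP seq=2000 -> fresh
Step 3: SEND seq=2059 -> fresh
Step 4: SEND seq=2000 -> retransmit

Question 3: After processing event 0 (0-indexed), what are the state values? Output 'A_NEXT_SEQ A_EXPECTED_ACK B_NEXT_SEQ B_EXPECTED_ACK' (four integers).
After event 0: A_seq=239 A_ack=2000 B_seq=2000 B_ack=239

239 2000 2000 239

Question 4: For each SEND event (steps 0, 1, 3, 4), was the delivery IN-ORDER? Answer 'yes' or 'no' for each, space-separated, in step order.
Answer: yes yes no yes

Derivation:
Step 0: SEND seq=100 -> in-order
Step 1: SEND seq=239 -> in-order
Step 3: SEND seq=2059 -> out-of-order
Step 4: SEND seq=2000 -> in-order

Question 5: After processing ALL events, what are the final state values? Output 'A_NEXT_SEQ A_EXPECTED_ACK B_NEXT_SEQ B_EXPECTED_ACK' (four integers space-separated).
After event 0: A_seq=239 A_ack=2000 B_seq=2000 B_ack=239
After event 1: A_seq=439 A_ack=2000 B_seq=2000 B_ack=439
After event 2: A_seq=439 A_ack=2000 B_seq=2059 B_ack=439
After event 3: A_seq=439 A_ack=2000 B_seq=2247 B_ack=439
After event 4: A_seq=439 A_ack=2247 B_seq=2247 B_ack=439

Answer: 439 2247 2247 439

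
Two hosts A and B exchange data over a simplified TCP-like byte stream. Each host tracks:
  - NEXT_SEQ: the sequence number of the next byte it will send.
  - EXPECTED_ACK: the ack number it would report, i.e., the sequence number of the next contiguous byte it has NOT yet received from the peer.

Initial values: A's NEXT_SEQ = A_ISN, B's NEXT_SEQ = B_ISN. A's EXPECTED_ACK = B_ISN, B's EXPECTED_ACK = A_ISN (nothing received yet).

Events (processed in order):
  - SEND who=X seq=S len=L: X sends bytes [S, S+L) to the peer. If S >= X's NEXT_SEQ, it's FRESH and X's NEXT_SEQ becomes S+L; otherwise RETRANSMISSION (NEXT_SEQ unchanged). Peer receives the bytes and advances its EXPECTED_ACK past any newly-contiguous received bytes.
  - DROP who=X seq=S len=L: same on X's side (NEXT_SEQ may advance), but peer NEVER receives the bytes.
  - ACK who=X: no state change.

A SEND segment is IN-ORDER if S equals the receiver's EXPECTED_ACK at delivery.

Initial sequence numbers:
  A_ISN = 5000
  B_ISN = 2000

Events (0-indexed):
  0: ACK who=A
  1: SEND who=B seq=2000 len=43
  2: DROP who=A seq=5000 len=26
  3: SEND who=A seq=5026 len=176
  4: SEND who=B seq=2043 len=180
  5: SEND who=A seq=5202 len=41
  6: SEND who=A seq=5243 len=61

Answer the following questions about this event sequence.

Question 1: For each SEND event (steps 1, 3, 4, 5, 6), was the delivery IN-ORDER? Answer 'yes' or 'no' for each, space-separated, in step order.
Step 1: SEND seq=2000 -> in-order
Step 3: SEND seq=5026 -> out-of-order
Step 4: SEND seq=2043 -> in-order
Step 5: SEND seq=5202 -> out-of-order
Step 6: SEND seq=5243 -> out-of-order

Answer: yes no yes no no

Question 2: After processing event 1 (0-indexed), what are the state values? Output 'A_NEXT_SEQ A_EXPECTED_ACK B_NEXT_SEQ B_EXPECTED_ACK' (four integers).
After event 0: A_seq=5000 A_ack=2000 B_seq=2000 B_ack=5000
After event 1: A_seq=5000 A_ack=2043 B_seq=2043 B_ack=5000

5000 2043 2043 5000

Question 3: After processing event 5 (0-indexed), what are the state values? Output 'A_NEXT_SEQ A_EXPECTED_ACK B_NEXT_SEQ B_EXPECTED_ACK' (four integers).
After event 0: A_seq=5000 A_ack=2000 B_seq=2000 B_ack=5000
After event 1: A_seq=5000 A_ack=2043 B_seq=2043 B_ack=5000
After event 2: A_seq=5026 A_ack=2043 B_seq=2043 B_ack=5000
After event 3: A_seq=5202 A_ack=2043 B_seq=2043 B_ack=5000
After event 4: A_seq=5202 A_ack=2223 B_seq=2223 B_ack=5000
After event 5: A_seq=5243 A_ack=2223 B_seq=2223 B_ack=5000

5243 2223 2223 5000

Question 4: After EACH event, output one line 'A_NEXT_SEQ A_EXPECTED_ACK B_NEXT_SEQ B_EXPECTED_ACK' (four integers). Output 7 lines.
5000 2000 2000 5000
5000 2043 2043 5000
5026 2043 2043 5000
5202 2043 2043 5000
5202 2223 2223 5000
5243 2223 2223 5000
5304 2223 2223 5000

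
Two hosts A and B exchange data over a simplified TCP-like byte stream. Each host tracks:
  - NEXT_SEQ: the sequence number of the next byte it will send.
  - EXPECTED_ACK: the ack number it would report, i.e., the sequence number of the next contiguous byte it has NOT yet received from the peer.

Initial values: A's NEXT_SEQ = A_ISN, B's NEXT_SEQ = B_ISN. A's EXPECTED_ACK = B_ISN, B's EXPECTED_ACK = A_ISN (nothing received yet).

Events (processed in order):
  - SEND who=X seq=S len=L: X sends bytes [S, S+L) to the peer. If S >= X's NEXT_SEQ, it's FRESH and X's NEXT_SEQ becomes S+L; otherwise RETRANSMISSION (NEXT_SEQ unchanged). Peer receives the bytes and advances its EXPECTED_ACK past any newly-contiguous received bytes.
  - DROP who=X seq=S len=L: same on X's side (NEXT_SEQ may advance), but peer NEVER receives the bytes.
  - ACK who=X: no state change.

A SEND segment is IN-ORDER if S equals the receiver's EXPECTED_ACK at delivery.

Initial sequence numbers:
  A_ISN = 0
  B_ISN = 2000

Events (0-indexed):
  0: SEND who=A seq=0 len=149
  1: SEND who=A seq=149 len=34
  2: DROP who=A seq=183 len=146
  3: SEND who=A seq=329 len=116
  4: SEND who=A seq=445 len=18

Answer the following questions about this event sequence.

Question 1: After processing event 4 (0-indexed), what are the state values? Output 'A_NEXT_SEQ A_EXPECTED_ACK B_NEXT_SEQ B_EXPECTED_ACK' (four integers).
After event 0: A_seq=149 A_ack=2000 B_seq=2000 B_ack=149
After event 1: A_seq=183 A_ack=2000 B_seq=2000 B_ack=183
After event 2: A_seq=329 A_ack=2000 B_seq=2000 B_ack=183
After event 3: A_seq=445 A_ack=2000 B_seq=2000 B_ack=183
After event 4: A_seq=463 A_ack=2000 B_seq=2000 B_ack=183

463 2000 2000 183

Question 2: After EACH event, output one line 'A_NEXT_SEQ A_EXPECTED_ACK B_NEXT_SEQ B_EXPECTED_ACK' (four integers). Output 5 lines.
149 2000 2000 149
183 2000 2000 183
329 2000 2000 183
445 2000 2000 183
463 2000 2000 183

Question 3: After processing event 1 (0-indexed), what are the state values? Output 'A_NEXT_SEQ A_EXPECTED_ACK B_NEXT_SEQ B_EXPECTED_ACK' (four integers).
After event 0: A_seq=149 A_ack=2000 B_seq=2000 B_ack=149
After event 1: A_seq=183 A_ack=2000 B_seq=2000 B_ack=183

183 2000 2000 183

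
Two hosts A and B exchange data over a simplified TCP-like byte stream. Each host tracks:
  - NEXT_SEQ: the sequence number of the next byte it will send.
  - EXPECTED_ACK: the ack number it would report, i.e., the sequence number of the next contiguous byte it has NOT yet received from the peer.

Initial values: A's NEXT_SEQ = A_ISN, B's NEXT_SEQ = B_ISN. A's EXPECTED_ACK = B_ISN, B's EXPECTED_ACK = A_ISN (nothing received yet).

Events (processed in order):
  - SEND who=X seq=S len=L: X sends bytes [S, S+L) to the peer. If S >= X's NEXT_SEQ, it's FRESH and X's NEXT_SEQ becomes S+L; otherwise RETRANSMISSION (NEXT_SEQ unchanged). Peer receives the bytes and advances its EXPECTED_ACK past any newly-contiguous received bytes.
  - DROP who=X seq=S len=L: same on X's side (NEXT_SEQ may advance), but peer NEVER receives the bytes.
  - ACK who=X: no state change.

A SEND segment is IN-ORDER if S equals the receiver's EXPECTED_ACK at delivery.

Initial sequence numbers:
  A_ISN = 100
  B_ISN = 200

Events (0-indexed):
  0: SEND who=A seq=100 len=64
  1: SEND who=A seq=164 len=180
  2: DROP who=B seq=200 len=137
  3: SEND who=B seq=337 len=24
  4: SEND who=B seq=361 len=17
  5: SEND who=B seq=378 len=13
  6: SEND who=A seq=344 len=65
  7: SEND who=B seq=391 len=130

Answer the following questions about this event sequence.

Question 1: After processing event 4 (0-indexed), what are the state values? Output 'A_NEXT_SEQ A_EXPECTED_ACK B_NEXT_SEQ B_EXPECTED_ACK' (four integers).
After event 0: A_seq=164 A_ack=200 B_seq=200 B_ack=164
After event 1: A_seq=344 A_ack=200 B_seq=200 B_ack=344
After event 2: A_seq=344 A_ack=200 B_seq=337 B_ack=344
After event 3: A_seq=344 A_ack=200 B_seq=361 B_ack=344
After event 4: A_seq=344 A_ack=200 B_seq=378 B_ack=344

344 200 378 344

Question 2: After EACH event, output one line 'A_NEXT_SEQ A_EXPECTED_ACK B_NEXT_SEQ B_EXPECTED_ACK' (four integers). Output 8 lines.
164 200 200 164
344 200 200 344
344 200 337 344
344 200 361 344
344 200 378 344
344 200 391 344
409 200 391 409
409 200 521 409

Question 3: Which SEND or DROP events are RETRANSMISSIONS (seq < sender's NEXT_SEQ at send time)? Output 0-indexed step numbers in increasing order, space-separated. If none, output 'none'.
Step 0: SEND seq=100 -> fresh
Step 1: SEND seq=164 -> fresh
Step 2: DROP seq=200 -> fresh
Step 3: SEND seq=337 -> fresh
Step 4: SEND seq=361 -> fresh
Step 5: SEND seq=378 -> fresh
Step 6: SEND seq=344 -> fresh
Step 7: SEND seq=391 -> fresh

Answer: none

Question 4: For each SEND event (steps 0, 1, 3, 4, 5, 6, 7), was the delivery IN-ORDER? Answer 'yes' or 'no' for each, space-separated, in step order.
Answer: yes yes no no no yes no

Derivation:
Step 0: SEND seq=100 -> in-order
Step 1: SEND seq=164 -> in-order
Step 3: SEND seq=337 -> out-of-order
Step 4: SEND seq=361 -> out-of-order
Step 5: SEND seq=378 -> out-of-order
Step 6: SEND seq=344 -> in-order
Step 7: SEND seq=391 -> out-of-order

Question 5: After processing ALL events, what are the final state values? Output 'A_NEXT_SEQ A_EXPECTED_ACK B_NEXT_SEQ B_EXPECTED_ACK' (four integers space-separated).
Answer: 409 200 521 409

Derivation:
After event 0: A_seq=164 A_ack=200 B_seq=200 B_ack=164
After event 1: A_seq=344 A_ack=200 B_seq=200 B_ack=344
After event 2: A_seq=344 A_ack=200 B_seq=337 B_ack=344
After event 3: A_seq=344 A_ack=200 B_seq=361 B_ack=344
After event 4: A_seq=344 A_ack=200 B_seq=378 B_ack=344
After event 5: A_seq=344 A_ack=200 B_seq=391 B_ack=344
After event 6: A_seq=409 A_ack=200 B_seq=391 B_ack=409
After event 7: A_seq=409 A_ack=200 B_seq=521 B_ack=409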